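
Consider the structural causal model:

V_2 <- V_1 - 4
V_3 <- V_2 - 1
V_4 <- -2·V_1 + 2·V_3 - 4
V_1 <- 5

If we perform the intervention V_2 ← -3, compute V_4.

Under do(V_2=-3), the mechanism V_2 <- V_1 - 4 is discarded; V_2 is fixed at -3.
V_3 = V_2 - 1  [with V_2=-3]  = -4
V_4 = -2·V_1 + 2·V_3 - 4  [with V_1=5, V_3=-4]  = -22

-22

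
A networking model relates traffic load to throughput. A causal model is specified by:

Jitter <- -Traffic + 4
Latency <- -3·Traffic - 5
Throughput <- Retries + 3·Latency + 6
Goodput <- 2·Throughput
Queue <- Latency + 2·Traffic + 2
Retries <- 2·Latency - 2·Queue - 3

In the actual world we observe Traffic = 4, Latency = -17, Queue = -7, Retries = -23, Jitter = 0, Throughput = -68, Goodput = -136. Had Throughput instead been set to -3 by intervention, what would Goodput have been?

Intervening sets Throughput = -3 and removes its equation (Throughput <- Retries + 3·Latency + 6).
Goodput = 2·Throughput  [with Throughput=-3]  = -6

-6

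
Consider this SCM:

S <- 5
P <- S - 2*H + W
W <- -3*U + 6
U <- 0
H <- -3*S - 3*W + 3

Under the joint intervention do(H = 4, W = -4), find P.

-7

The joint intervention fixes H = 4, W = -4, removing each variable's own equation.
P = S - 2*H + W  [with S=5, H=4, W=-4]  = -7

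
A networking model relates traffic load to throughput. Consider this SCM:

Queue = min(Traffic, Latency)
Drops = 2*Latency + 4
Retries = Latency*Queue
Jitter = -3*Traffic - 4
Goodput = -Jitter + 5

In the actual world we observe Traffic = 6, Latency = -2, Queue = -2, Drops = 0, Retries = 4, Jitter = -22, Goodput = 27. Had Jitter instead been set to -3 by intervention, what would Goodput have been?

8

Intervening sets Jitter = -3 and removes its equation (Jitter = -3*Traffic - 4).
Goodput = -Jitter + 5  [with Jitter=-3]  = 8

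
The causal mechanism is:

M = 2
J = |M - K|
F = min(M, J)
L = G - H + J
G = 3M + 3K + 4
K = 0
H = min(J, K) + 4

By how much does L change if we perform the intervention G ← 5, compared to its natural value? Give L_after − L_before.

Under do(G=5), the mechanism G = 3M + 3K + 4 is discarded; G is fixed at 5.
J = |M - K|  [with M=2, K=0]  = 2
H = min(J, K) + 4  [with J=2, K=0]  = 4
L = G - H + J  [with G=5, H=4, J=2]  = 3
Without intervention: J = |M - K|  [with M=2, K=0]  = 2; H = min(J, K) + 4  [with J=2, K=0]  = 4; G = 3M + 3K + 4  [with M=2, K=0]  = 10; L = G - H + J  [with G=10, H=4, J=2]  = 8.
Change = 3 − 8 = -5.

-5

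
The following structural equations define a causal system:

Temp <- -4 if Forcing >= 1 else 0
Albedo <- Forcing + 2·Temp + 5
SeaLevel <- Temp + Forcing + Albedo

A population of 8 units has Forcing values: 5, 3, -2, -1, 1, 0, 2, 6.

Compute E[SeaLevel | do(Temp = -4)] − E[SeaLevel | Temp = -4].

Under do(Temp=-4), Temp's equation is replaced by Temp=-4 for every unit. Per-unit SeaLevel: 3, -1, -11, -9, -5, -7, -3, 5. Mean = -3.5.
Conditioning on Temp=-4 selects the 5 unit(s) with Forcing ∈ {5, 3, 1, 2, 6}. Their SeaLevel values: 3, -1, -5, -3, 5. Mean = -0.2.
Difference = -3.5 − (-0.2) = -3.3.

-3.3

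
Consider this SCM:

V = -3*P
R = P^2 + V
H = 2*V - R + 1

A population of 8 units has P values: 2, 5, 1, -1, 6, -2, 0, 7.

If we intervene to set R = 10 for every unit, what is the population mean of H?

Every unit gets R=10 under the intervention. H values become -21, -39, -15, -3, -45, 3, -9, -51; E[H|do(R=10)] = -22.5.

-22.5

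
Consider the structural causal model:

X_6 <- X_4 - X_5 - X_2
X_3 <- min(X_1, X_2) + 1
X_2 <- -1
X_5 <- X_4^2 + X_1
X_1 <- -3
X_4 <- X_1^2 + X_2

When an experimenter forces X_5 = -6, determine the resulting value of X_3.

-2

do(X_5=-6) replaces the equation X_5 <- X_4^2 + X_1 with the constant X_5 = -6.
X_3 is not downstream of the intervention, so its value is determined by the original equations.
X_3 = min(X_1, X_2) + 1  [with X_1=-3, X_2=-1]  = -2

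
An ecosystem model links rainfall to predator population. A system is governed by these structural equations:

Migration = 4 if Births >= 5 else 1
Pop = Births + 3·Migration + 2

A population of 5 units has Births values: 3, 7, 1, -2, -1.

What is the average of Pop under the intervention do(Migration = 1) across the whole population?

The intervention sets Migration=1 in all 5 units regardless of Births. Recomputing Pop per unit gives 8, 12, 6, 3, 4; average 6.6.

6.6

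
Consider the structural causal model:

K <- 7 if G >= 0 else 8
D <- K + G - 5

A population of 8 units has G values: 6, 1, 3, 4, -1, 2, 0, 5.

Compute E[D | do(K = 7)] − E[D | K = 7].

-0.5

Under do(K=7), K's equation is replaced by K=7 for every unit. Per-unit D: 8, 3, 5, 6, 1, 4, 2, 7. Mean = 4.5.
Conditioning on K=7 selects the 7 unit(s) with G ∈ {6, 1, 3, 4, 2, 0, 5}. Their D values: 8, 3, 5, 6, 4, 2, 7. Mean = 5.
Difference = 4.5 − 5 = -0.5.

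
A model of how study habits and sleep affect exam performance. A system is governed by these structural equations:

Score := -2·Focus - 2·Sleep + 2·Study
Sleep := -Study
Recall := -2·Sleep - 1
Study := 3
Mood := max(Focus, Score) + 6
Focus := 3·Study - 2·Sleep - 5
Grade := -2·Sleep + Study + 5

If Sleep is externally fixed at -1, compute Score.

Under do(Sleep=-1), the mechanism Sleep := -Study is discarded; Sleep is fixed at -1.
Focus = 3·Study - 2·Sleep - 5  [with Study=3, Sleep=-1]  = 6
Score = -2·Focus - 2·Sleep + 2·Study  [with Focus=6, Sleep=-1, Study=3]  = -4

-4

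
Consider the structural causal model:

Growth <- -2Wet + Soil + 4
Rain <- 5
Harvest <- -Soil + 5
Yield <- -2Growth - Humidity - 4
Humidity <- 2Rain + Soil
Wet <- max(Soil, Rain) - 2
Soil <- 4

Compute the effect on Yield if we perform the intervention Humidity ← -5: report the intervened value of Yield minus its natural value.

19

The intervention breaks the incoming arrows to Humidity: Humidity <- 2Rain + Soil no longer applies, and Humidity = -5.
Wet = max(Soil, Rain) - 2  [with Soil=4, Rain=5]  = 3
Growth = -2Wet + Soil + 4  [with Wet=3, Soil=4]  = 2
Yield = -2Growth - Humidity - 4  [with Growth=2, Humidity=-5]  = -3
Without intervention: Wet = max(Soil, Rain) - 2  [with Soil=4, Rain=5]  = 3; Growth = -2Wet + Soil + 4  [with Wet=3, Soil=4]  = 2; Humidity = 2Rain + Soil  [with Rain=5, Soil=4]  = 14; Yield = -2Growth - Humidity - 4  [with Growth=2, Humidity=14]  = -22.
Change = -3 − (-22) = 19.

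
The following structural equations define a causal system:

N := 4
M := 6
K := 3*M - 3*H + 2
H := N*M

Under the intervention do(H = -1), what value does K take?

23

The intervention breaks the incoming arrows to H: H := N*M no longer applies, and H = -1.
K = 3*M - 3*H + 2  [with M=6, H=-1]  = 23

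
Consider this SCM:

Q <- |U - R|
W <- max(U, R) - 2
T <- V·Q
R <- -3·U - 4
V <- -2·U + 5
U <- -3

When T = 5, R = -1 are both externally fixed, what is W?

-3

The joint intervention fixes T = 5, R = -1, removing each variable's own equation.
W = max(U, R) - 2  [with U=-3, R=-1]  = -3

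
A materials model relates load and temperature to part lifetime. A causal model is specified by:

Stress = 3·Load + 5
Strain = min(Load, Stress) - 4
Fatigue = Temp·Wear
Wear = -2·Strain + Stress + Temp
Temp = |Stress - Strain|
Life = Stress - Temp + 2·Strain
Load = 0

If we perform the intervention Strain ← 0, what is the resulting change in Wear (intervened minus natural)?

-12

do(Strain=0) replaces the equation Strain = min(Load, Stress) - 4 with the constant Strain = 0.
Stress = 3·Load + 5  [with Load=0]  = 5
Temp = |Stress - Strain|  [with Stress=5, Strain=0]  = 5
Wear = -2·Strain + Stress + Temp  [with Strain=0, Stress=5, Temp=5]  = 10
Without intervention: Stress = 3·Load + 5  [with Load=0]  = 5; Strain = min(Load, Stress) - 4  [with Load=0, Stress=5]  = -4; Temp = |Stress - Strain|  [with Stress=5, Strain=-4]  = 9; Wear = -2·Strain + Stress + Temp  [with Strain=-4, Stress=5, Temp=9]  = 22.
Change = 10 − 22 = -12.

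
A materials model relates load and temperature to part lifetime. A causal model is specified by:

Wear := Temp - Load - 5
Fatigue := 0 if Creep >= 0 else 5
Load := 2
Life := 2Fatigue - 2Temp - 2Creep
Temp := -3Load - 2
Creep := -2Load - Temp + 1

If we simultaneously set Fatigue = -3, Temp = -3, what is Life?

0

The joint intervention fixes Fatigue = -3, Temp = -3, removing each variable's own equation.
Creep = -2Load - Temp + 1  [with Load=2, Temp=-3]  = 0
Life = 2Fatigue - 2Temp - 2Creep  [with Fatigue=-3, Temp=-3, Creep=0]  = 0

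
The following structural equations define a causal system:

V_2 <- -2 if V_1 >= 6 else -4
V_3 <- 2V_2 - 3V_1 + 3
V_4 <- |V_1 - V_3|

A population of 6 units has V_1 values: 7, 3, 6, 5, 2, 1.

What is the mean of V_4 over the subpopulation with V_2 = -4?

Conditioning on V_2=-4 selects the 4 unit(s) with V_1 ∈ {3, 5, 2, 1}. Their V_4 values: 17, 25, 13, 9. Mean = 16.

16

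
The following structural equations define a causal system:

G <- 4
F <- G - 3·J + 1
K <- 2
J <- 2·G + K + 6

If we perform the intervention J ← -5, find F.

20

The intervention breaks the incoming arrows to J: J <- 2·G + K + 6 no longer applies, and J = -5.
F = G - 3·J + 1  [with G=4, J=-5]  = 20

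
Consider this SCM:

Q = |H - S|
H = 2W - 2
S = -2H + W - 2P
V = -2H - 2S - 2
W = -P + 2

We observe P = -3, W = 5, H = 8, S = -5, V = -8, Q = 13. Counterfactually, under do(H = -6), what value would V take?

do(H=-6) replaces the equation H = 2W - 2 with the constant H = -6.
W = -P + 2  [with P=-3]  = 5
S = -2H + W - 2P  [with H=-6, W=5, P=-3]  = 23
V = -2H - 2S - 2  [with H=-6, S=23]  = -36

-36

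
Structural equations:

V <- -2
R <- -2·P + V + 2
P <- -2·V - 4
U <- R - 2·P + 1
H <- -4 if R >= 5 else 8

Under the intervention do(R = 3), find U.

4

The intervention breaks the incoming arrows to R: R <- -2·P + V + 2 no longer applies, and R = 3.
P = -2·V - 4  [with V=-2]  = 0
U = R - 2·P + 1  [with R=3, P=0]  = 4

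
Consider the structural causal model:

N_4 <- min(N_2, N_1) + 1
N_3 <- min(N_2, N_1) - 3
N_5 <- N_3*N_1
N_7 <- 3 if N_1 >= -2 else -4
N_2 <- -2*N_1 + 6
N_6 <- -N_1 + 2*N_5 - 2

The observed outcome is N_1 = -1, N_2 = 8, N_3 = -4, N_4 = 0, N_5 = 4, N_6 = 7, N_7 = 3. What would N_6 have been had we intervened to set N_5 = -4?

The intervention breaks the incoming arrows to N_5: N_5 <- N_3*N_1 no longer applies, and N_5 = -4.
N_6 = -N_1 + 2*N_5 - 2  [with N_1=-1, N_5=-4]  = -9

-9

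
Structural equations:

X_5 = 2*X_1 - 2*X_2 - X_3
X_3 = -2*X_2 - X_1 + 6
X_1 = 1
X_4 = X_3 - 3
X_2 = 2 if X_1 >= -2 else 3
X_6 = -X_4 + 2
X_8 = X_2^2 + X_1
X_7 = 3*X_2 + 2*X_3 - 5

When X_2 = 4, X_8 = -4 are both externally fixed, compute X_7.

1

Setting X_2 = 4, X_8 = -4 by intervention discards those variables' equations.
X_3 = -2*X_2 - X_1 + 6  [with X_2=4, X_1=1]  = -3
X_7 = 3*X_2 + 2*X_3 - 5  [with X_2=4, X_3=-3]  = 1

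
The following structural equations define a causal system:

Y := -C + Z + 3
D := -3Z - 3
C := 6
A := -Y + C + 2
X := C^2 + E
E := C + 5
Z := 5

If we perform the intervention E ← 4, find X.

40

The intervention breaks the incoming arrows to E: E := C + 5 no longer applies, and E = 4.
X = C^2 + E  [with C=6, E=4]  = 40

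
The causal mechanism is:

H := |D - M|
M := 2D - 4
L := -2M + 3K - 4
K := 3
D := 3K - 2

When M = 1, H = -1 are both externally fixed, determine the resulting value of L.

The joint intervention fixes M = 1, H = -1, removing each variable's own equation.
L = -2M + 3K - 4  [with M=1, K=3]  = 3

3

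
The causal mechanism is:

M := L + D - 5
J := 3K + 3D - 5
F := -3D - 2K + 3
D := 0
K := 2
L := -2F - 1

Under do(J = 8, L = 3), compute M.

Setting J = 8, L = 3 by intervention discards those variables' equations.
M = L + D - 5  [with L=3, D=0]  = -2

-2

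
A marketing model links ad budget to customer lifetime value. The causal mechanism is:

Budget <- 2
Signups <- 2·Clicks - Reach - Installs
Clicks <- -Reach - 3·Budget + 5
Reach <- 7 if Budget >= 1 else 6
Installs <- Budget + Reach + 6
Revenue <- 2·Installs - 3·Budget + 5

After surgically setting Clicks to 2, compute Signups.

-18

do(Clicks=2) replaces the equation Clicks <- -Reach - 3·Budget + 5 with the constant Clicks = 2.
Reach = 7 if Budget >= 1 else 6  [with Budget=2]  = 7
Installs = Budget + Reach + 6  [with Budget=2, Reach=7]  = 15
Signups = 2·Clicks - Reach - Installs  [with Clicks=2, Reach=7, Installs=15]  = -18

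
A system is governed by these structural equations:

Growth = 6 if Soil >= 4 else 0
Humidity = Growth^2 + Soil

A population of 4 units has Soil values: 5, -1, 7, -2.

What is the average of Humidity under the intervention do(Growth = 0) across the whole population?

2.25

Every unit gets Growth=0 under the intervention. Humidity values become 5, -1, 7, -2; E[Humidity|do(Growth=0)] = 2.25.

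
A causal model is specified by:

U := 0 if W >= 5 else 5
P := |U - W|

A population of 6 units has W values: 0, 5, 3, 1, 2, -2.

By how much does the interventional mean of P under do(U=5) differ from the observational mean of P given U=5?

The intervention sets U=5 in all 6 units regardless of W. Recomputing P per unit gives 5, 0, 2, 4, 3, 7; average 3.5.
Conditioning on U=5 selects the 5 unit(s) with W ∈ {0, 3, 1, 2, -2}. Their P values: 5, 2, 4, 3, 7. Mean = 4.2.
Difference = 3.5 − 4.2 = -0.7.

-0.7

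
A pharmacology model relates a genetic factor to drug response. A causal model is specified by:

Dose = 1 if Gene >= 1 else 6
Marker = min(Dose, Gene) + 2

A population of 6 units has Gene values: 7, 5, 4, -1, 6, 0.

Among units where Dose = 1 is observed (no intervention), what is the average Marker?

E[Marker|Dose=1] averages over only the 4 units with Dose=1 (Gene = 7, 5, 4, 6): Marker = 3, 3, 3, 3, mean 3.

3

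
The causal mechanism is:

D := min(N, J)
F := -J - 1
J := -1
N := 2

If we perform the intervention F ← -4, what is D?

The intervention breaks the incoming arrows to F: F := -J - 1 no longer applies, and F = -4.
D is not downstream of the intervention, so its value is determined by the original equations.
D = min(N, J)  [with N=2, J=-1]  = -1

-1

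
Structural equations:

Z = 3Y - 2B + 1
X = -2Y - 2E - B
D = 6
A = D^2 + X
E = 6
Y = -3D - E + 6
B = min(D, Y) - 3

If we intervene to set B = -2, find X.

26

Intervening sets B = -2 and removes its equation (B = min(D, Y) - 3).
Y = -3D - E + 6  [with D=6, E=6]  = -18
X = -2Y - 2E - B  [with Y=-18, E=6, B=-2]  = 26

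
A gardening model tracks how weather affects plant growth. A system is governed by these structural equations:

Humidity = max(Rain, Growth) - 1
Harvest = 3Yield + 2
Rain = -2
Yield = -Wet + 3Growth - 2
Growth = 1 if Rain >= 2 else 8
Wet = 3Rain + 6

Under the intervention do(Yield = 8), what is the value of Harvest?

The intervention breaks the incoming arrows to Yield: Yield = -Wet + 3Growth - 2 no longer applies, and Yield = 8.
Harvest = 3Yield + 2  [with Yield=8]  = 26

26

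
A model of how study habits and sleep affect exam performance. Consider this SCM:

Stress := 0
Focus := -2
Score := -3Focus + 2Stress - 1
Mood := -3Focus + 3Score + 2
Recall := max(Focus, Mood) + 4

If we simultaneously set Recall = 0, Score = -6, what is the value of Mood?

Under do(Recall = 0, Score = -6), each intervened variable's structural equation is replaced by its fixed value.
Mood = -3Focus + 3Score + 2  [with Focus=-2, Score=-6]  = -10

-10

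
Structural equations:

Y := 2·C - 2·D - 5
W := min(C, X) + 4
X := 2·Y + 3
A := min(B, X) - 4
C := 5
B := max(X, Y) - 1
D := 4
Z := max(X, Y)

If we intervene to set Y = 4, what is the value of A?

The intervention breaks the incoming arrows to Y: Y := 2·C - 2·D - 5 no longer applies, and Y = 4.
X = 2·Y + 3  [with Y=4]  = 11
B = max(X, Y) - 1  [with X=11, Y=4]  = 10
A = min(B, X) - 4  [with B=10, X=11]  = 6

6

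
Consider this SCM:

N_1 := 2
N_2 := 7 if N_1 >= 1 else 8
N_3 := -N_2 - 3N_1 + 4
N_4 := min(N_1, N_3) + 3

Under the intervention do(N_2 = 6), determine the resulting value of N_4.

Under do(N_2=6), the mechanism N_2 := 7 if N_1 >= 1 else 8 is discarded; N_2 is fixed at 6.
N_3 = -N_2 - 3N_1 + 4  [with N_2=6, N_1=2]  = -8
N_4 = min(N_1, N_3) + 3  [with N_1=2, N_3=-8]  = -5

-5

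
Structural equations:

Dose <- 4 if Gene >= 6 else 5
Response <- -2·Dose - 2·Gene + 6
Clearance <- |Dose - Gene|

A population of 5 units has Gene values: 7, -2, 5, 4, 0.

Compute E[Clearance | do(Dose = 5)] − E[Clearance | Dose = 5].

-0.25

do(Dose=5) breaks Dose's dependence on Gene. With Dose=5 fixed, Clearance across the units is 2, 7, 0, 1, 5, mean 3.
E[Clearance|Dose=5] averages over only the 4 units with Dose=5 (Gene = -2, 5, 4, 0): Clearance = 7, 0, 1, 5, mean 3.25.
Difference = 3 − 3.25 = -0.25.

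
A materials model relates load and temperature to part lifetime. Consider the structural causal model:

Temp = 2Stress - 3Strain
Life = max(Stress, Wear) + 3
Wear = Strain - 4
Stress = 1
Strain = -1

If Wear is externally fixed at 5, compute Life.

Intervening sets Wear = 5 and removes its equation (Wear = Strain - 4).
Life = max(Stress, Wear) + 3  [with Stress=1, Wear=5]  = 8

8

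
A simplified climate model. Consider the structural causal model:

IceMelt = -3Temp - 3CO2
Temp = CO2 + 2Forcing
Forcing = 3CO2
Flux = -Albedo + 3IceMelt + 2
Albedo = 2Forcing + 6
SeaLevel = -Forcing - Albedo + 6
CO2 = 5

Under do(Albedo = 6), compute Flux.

Under do(Albedo=6), the mechanism Albedo = 2Forcing + 6 is discarded; Albedo is fixed at 6.
Forcing = 3CO2  [with CO2=5]  = 15
Temp = CO2 + 2Forcing  [with CO2=5, Forcing=15]  = 35
IceMelt = -3Temp - 3CO2  [with Temp=35, CO2=5]  = -120
Flux = -Albedo + 3IceMelt + 2  [with Albedo=6, IceMelt=-120]  = -364

-364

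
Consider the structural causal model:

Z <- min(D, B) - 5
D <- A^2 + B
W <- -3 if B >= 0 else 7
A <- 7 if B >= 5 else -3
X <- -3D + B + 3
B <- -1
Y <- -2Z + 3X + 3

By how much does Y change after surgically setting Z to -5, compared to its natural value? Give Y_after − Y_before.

-2

The intervention breaks the incoming arrows to Z: Z <- min(D, B) - 5 no longer applies, and Z = -5.
A = 7 if B >= 5 else -3  [with B=-1]  = -3
D = A^2 + B  [with A=-3, B=-1]  = 8
X = -3D + B + 3  [with D=8, B=-1]  = -22
Y = -2Z + 3X + 3  [with Z=-5, X=-22]  = -53
Without intervention: A = 7 if B >= 5 else -3  [with B=-1]  = -3; D = A^2 + B  [with A=-3, B=-1]  = 8; Z = min(D, B) - 5  [with D=8, B=-1]  = -6; X = -3D + B + 3  [with D=8, B=-1]  = -22; Y = -2Z + 3X + 3  [with Z=-6, X=-22]  = -51.
Change = -53 − (-51) = -2.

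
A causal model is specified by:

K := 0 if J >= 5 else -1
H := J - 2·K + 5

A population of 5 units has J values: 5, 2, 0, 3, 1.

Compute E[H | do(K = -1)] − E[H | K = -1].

0.7

Every unit gets K=-1 under the intervention. H values become 12, 9, 7, 10, 8; E[H|do(K=-1)] = 9.2.
Conditioning on K=-1 selects the 4 unit(s) with J ∈ {2, 0, 3, 1}. Their H values: 9, 7, 10, 8. Mean = 8.5.
Difference = 9.2 − 8.5 = 0.7.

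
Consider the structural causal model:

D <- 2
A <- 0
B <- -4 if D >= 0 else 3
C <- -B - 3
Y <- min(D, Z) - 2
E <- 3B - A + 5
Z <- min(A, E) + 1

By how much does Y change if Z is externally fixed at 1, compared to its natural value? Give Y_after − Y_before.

7

The intervention breaks the incoming arrows to Z: Z <- min(A, E) + 1 no longer applies, and Z = 1.
Y = min(D, Z) - 2  [with D=2, Z=1]  = -1
Without intervention: B = -4 if D >= 0 else 3  [with D=2]  = -4; E = 3B - A + 5  [with B=-4, A=0]  = -7; Z = min(A, E) + 1  [with A=0, E=-7]  = -6; Y = min(D, Z) - 2  [with D=2, Z=-6]  = -8.
Change = -1 − (-8) = 7.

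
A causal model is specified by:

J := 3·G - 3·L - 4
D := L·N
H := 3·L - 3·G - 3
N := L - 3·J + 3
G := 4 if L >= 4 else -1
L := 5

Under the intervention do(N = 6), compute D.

30

Intervening sets N = 6 and removes its equation (N := L - 3·J + 3).
D = L·N  [with L=5, N=6]  = 30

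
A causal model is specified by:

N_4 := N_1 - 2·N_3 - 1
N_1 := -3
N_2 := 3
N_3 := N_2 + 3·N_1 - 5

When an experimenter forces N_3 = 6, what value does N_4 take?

-16

The intervention breaks the incoming arrows to N_3: N_3 := N_2 + 3·N_1 - 5 no longer applies, and N_3 = 6.
N_4 = N_1 - 2·N_3 - 1  [with N_1=-3, N_3=6]  = -16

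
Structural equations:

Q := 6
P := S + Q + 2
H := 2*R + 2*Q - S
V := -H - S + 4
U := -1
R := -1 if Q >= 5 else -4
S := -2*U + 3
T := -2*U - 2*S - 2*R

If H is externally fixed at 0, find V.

-1

do(H=0) replaces the equation H := 2*R + 2*Q - S with the constant H = 0.
S = -2*U + 3  [with U=-1]  = 5
V = -H - S + 4  [with H=0, S=5]  = -1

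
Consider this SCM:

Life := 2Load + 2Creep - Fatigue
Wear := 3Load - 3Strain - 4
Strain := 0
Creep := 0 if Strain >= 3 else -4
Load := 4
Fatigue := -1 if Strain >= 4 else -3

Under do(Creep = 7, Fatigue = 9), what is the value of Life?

Setting Creep = 7, Fatigue = 9 by intervention discards those variables' equations.
Life = 2Load + 2Creep - Fatigue  [with Load=4, Creep=7, Fatigue=9]  = 13

13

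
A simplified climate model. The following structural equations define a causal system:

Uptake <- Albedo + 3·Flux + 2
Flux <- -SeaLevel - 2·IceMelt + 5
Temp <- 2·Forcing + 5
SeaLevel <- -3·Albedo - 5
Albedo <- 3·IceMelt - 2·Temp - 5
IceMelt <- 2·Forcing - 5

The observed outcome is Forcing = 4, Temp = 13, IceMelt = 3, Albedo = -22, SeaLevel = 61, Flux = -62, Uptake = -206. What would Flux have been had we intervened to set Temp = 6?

Under do(Temp=6), the mechanism Temp <- 2·Forcing + 5 is discarded; Temp is fixed at 6.
IceMelt = 2·Forcing - 5  [with Forcing=4]  = 3
Albedo = 3·IceMelt - 2·Temp - 5  [with IceMelt=3, Temp=6]  = -8
SeaLevel = -3·Albedo - 5  [with Albedo=-8]  = 19
Flux = -SeaLevel - 2·IceMelt + 5  [with SeaLevel=19, IceMelt=3]  = -20

-20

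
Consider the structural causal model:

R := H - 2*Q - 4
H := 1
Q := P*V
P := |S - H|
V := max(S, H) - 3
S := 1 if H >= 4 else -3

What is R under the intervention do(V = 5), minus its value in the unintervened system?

Under do(V=5), the mechanism V := max(S, H) - 3 is discarded; V is fixed at 5.
S = 1 if H >= 4 else -3  [with H=1]  = -3
P = |S - H|  [with S=-3, H=1]  = 4
Q = P*V  [with P=4, V=5]  = 20
R = H - 2*Q - 4  [with H=1, Q=20]  = -43
Without intervention: S = 1 if H >= 4 else -3  [with H=1]  = -3; P = |S - H|  [with S=-3, H=1]  = 4; V = max(S, H) - 3  [with S=-3, H=1]  = -2; Q = P*V  [with P=4, V=-2]  = -8; R = H - 2*Q - 4  [with H=1, Q=-8]  = 13.
Change = -43 − 13 = -56.

-56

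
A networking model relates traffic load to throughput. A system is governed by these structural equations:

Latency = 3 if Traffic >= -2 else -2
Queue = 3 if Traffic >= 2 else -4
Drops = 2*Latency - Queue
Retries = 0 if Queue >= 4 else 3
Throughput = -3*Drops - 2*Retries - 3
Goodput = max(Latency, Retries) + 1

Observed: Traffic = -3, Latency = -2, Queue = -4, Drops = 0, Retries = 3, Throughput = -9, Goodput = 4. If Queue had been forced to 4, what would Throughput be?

21

The intervention breaks the incoming arrows to Queue: Queue = 3 if Traffic >= 2 else -4 no longer applies, and Queue = 4.
Latency = 3 if Traffic >= -2 else -2  [with Traffic=-3]  = -2
Drops = 2*Latency - Queue  [with Latency=-2, Queue=4]  = -8
Retries = 0 if Queue >= 4 else 3  [with Queue=4]  = 0
Throughput = -3*Drops - 2*Retries - 3  [with Drops=-8, Retries=0]  = 21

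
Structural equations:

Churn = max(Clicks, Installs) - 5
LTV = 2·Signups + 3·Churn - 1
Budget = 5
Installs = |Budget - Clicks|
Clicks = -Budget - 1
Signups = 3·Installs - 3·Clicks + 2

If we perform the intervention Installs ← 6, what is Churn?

do(Installs=6) replaces the equation Installs = |Budget - Clicks| with the constant Installs = 6.
Clicks = -Budget - 1  [with Budget=5]  = -6
Churn = max(Clicks, Installs) - 5  [with Clicks=-6, Installs=6]  = 1

1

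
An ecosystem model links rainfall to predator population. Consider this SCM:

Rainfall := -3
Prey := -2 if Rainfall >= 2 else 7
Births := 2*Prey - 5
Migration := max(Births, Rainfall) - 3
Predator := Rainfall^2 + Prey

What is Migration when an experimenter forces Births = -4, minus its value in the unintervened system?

-12

Intervening sets Births = -4 and removes its equation (Births := 2*Prey - 5).
Migration = max(Births, Rainfall) - 3  [with Births=-4, Rainfall=-3]  = -6
Without intervention: Prey = -2 if Rainfall >= 2 else 7  [with Rainfall=-3]  = 7; Births = 2*Prey - 5  [with Prey=7]  = 9; Migration = max(Births, Rainfall) - 3  [with Births=9, Rainfall=-3]  = 6.
Change = -6 − 6 = -12.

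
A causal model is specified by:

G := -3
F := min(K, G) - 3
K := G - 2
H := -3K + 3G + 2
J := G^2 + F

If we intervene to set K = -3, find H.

Under do(K=-3), the mechanism K := G - 2 is discarded; K is fixed at -3.
H = -3K + 3G + 2  [with K=-3, G=-3]  = 2

2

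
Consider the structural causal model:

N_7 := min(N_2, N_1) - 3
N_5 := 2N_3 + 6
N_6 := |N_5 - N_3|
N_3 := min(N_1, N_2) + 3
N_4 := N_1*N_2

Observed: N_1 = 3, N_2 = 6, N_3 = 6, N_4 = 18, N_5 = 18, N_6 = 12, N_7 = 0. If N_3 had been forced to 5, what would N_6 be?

11

The intervention breaks the incoming arrows to N_3: N_3 := min(N_1, N_2) + 3 no longer applies, and N_3 = 5.
N_5 = 2N_3 + 6  [with N_3=5]  = 16
N_6 = |N_5 - N_3|  [with N_5=16, N_3=5]  = 11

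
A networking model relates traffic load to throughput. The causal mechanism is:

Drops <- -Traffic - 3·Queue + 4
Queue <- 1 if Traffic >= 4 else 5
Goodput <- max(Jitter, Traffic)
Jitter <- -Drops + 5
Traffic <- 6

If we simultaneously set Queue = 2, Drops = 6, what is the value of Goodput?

Under do(Queue = 2, Drops = 6), each intervened variable's structural equation is replaced by its fixed value.
Jitter = -Drops + 5  [with Drops=6]  = -1
Goodput = max(Jitter, Traffic)  [with Jitter=-1, Traffic=6]  = 6

6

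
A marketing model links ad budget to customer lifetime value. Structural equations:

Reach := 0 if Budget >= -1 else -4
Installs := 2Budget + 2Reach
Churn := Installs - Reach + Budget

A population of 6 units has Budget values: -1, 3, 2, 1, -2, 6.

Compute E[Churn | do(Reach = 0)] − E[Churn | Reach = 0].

Under do(Reach=0), Reach's equation is replaced by Reach=0 for every unit. Per-unit Churn: -3, 9, 6, 3, -6, 18. Mean = 4.5.
Observing Reach=0 restricts to units where Reach's equation naturally yields 0: Budget ∈ {-1, 3, 2, 1, 6}. In that subpopulation Churn = -3, 9, 6, 3, 18, mean 6.6.
Difference = 4.5 − 6.6 = -2.1.

-2.1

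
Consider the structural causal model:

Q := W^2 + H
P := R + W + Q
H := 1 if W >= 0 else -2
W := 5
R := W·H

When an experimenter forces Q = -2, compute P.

do(Q=-2) replaces the equation Q := W^2 + H with the constant Q = -2.
H = 1 if W >= 0 else -2  [with W=5]  = 1
R = W·H  [with W=5, H=1]  = 5
P = R + W + Q  [with R=5, W=5, Q=-2]  = 8

8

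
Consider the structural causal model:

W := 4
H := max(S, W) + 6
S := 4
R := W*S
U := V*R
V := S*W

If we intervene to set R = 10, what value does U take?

160

The intervention breaks the incoming arrows to R: R := W*S no longer applies, and R = 10.
V = S*W  [with S=4, W=4]  = 16
U = V*R  [with V=16, R=10]  = 160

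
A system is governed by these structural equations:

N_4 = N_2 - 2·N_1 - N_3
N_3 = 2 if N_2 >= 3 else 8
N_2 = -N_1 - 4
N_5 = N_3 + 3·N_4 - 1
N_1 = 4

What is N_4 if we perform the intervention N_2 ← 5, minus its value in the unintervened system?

19

Under do(N_2=5), the mechanism N_2 = -N_1 - 4 is discarded; N_2 is fixed at 5.
N_3 = 2 if N_2 >= 3 else 8  [with N_2=5]  = 2
N_4 = N_2 - 2·N_1 - N_3  [with N_2=5, N_1=4, N_3=2]  = -5
Without intervention: N_2 = -N_1 - 4  [with N_1=4]  = -8; N_3 = 2 if N_2 >= 3 else 8  [with N_2=-8]  = 8; N_4 = N_2 - 2·N_1 - N_3  [with N_2=-8, N_1=4, N_3=8]  = -24.
Change = -5 − (-24) = 19.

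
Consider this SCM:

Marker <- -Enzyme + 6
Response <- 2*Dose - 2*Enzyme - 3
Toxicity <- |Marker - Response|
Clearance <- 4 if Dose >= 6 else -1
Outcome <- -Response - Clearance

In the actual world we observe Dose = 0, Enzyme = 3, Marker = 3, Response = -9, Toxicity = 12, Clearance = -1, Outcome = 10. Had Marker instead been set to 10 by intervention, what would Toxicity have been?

19

do(Marker=10) replaces the equation Marker <- -Enzyme + 6 with the constant Marker = 10.
Response = 2*Dose - 2*Enzyme - 3  [with Dose=0, Enzyme=3]  = -9
Toxicity = |Marker - Response|  [with Marker=10, Response=-9]  = 19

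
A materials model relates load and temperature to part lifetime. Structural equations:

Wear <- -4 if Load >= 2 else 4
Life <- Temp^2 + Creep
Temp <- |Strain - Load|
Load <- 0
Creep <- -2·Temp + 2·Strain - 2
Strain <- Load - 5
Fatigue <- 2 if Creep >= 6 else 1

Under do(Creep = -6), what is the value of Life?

19

The intervention breaks the incoming arrows to Creep: Creep <- -2·Temp + 2·Strain - 2 no longer applies, and Creep = -6.
Strain = Load - 5  [with Load=0]  = -5
Temp = |Strain - Load|  [with Strain=-5, Load=0]  = 5
Life = Temp^2 + Creep  [with Temp=5, Creep=-6]  = 19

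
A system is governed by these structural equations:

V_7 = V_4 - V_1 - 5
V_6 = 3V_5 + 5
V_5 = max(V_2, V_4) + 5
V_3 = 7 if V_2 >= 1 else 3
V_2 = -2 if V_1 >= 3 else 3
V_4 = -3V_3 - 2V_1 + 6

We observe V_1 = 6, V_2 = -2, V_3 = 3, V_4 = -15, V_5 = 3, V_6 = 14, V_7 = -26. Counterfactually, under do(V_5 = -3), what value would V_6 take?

-4

The intervention breaks the incoming arrows to V_5: V_5 = max(V_2, V_4) + 5 no longer applies, and V_5 = -3.
V_6 = 3V_5 + 5  [with V_5=-3]  = -4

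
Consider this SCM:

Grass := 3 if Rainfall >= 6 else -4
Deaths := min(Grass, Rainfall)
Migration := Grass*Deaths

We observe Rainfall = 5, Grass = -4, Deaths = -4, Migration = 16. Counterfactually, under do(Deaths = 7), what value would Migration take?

-28

The intervention breaks the incoming arrows to Deaths: Deaths := min(Grass, Rainfall) no longer applies, and Deaths = 7.
Grass = 3 if Rainfall >= 6 else -4  [with Rainfall=5]  = -4
Migration = Grass*Deaths  [with Grass=-4, Deaths=7]  = -28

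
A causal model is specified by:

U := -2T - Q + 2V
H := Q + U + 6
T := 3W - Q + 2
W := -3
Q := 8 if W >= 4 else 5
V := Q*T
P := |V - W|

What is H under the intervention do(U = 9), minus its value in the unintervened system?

Under do(U=9), the mechanism U := -2T - Q + 2V is discarded; U is fixed at 9.
Q = 8 if W >= 4 else 5  [with W=-3]  = 5
H = Q + U + 6  [with Q=5, U=9]  = 20
Without intervention: Q = 8 if W >= 4 else 5  [with W=-3]  = 5; T = 3W - Q + 2  [with W=-3, Q=5]  = -12; V = Q*T  [with Q=5, T=-12]  = -60; U = -2T - Q + 2V  [with T=-12, Q=5, V=-60]  = -101; H = Q + U + 6  [with Q=5, U=-101]  = -90.
Change = 20 − (-90) = 110.

110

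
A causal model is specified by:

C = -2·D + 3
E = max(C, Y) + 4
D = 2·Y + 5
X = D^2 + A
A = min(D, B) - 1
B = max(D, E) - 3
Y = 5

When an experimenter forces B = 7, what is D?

15

Under do(B=7), the mechanism B = max(D, E) - 3 is discarded; B is fixed at 7.
No directed path runs from B to D, so D keeps its natural value.
D = 2·Y + 5  [with Y=5]  = 15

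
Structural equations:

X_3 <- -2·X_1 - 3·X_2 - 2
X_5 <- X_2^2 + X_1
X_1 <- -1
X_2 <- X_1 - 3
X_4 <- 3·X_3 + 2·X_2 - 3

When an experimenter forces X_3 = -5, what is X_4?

-26

The intervention breaks the incoming arrows to X_3: X_3 <- -2·X_1 - 3·X_2 - 2 no longer applies, and X_3 = -5.
X_2 = X_1 - 3  [with X_1=-1]  = -4
X_4 = 3·X_3 + 2·X_2 - 3  [with X_3=-5, X_2=-4]  = -26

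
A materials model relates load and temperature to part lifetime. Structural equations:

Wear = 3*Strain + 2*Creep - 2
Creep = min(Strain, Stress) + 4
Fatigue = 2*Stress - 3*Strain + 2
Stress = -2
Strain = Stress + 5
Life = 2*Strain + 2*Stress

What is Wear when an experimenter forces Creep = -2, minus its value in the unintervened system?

The intervention breaks the incoming arrows to Creep: Creep = min(Strain, Stress) + 4 no longer applies, and Creep = -2.
Strain = Stress + 5  [with Stress=-2]  = 3
Wear = 3*Strain + 2*Creep - 2  [with Strain=3, Creep=-2]  = 3
Without intervention: Strain = Stress + 5  [with Stress=-2]  = 3; Creep = min(Strain, Stress) + 4  [with Strain=3, Stress=-2]  = 2; Wear = 3*Strain + 2*Creep - 2  [with Strain=3, Creep=2]  = 11.
Change = 3 − 11 = -8.

-8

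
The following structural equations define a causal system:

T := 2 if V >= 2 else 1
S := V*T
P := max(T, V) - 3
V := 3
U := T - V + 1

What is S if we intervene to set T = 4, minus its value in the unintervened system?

6

Under do(T=4), the mechanism T := 2 if V >= 2 else 1 is discarded; T is fixed at 4.
S = V*T  [with V=3, T=4]  = 12
Without intervention: T = 2 if V >= 2 else 1  [with V=3]  = 2; S = V*T  [with V=3, T=2]  = 6.
Change = 12 − 6 = 6.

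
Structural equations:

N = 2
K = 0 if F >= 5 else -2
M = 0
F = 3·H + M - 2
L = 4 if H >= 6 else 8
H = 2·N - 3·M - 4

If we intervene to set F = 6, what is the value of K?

The intervention breaks the incoming arrows to F: F = 3·H + M - 2 no longer applies, and F = 6.
K = 0 if F >= 5 else -2  [with F=6]  = 0

0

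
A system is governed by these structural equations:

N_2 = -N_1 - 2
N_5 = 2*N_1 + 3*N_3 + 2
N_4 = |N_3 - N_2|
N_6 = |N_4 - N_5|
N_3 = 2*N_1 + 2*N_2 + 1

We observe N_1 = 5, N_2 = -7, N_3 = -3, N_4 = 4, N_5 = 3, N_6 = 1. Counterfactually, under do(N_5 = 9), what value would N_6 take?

The intervention breaks the incoming arrows to N_5: N_5 = 2*N_1 + 3*N_3 + 2 no longer applies, and N_5 = 9.
N_2 = -N_1 - 2  [with N_1=5]  = -7
N_3 = 2*N_1 + 2*N_2 + 1  [with N_1=5, N_2=-7]  = -3
N_4 = |N_3 - N_2|  [with N_3=-3, N_2=-7]  = 4
N_6 = |N_4 - N_5|  [with N_4=4, N_5=9]  = 5

5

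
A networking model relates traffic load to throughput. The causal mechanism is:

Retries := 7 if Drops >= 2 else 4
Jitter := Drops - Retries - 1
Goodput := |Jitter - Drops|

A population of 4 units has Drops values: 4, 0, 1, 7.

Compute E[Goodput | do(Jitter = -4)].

Under do(Jitter=-4), Jitter's equation is replaced by Jitter=-4 for every unit. Per-unit Goodput: 8, 4, 5, 11. Mean = 7.

7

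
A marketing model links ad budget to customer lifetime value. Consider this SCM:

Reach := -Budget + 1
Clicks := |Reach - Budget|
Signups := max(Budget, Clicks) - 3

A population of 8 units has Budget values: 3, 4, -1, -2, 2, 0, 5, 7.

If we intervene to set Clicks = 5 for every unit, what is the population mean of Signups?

Every unit gets Clicks=5 under the intervention. Signups values become 2, 2, 2, 2, 2, 2, 2, 4; E[Signups|do(Clicks=5)] = 2.25.

2.25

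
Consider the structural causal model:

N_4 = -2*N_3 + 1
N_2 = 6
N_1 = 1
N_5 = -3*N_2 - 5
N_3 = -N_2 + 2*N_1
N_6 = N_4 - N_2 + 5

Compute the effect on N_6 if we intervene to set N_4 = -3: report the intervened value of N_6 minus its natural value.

-12

Under do(N_4=-3), the mechanism N_4 = -2*N_3 + 1 is discarded; N_4 is fixed at -3.
N_6 = N_4 - N_2 + 5  [with N_4=-3, N_2=6]  = -4
Without intervention: N_3 = -N_2 + 2*N_1  [with N_2=6, N_1=1]  = -4; N_4 = -2*N_3 + 1  [with N_3=-4]  = 9; N_6 = N_4 - N_2 + 5  [with N_4=9, N_2=6]  = 8.
Change = -4 − 8 = -12.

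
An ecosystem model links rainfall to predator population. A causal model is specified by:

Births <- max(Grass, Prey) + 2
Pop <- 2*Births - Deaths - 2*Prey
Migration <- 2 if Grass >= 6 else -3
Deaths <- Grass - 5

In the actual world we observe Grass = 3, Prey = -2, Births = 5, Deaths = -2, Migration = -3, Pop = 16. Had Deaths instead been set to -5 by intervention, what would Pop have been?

Under do(Deaths=-5), the mechanism Deaths <- Grass - 5 is discarded; Deaths is fixed at -5.
Births = max(Grass, Prey) + 2  [with Grass=3, Prey=-2]  = 5
Pop = 2*Births - Deaths - 2*Prey  [with Births=5, Deaths=-5, Prey=-2]  = 19

19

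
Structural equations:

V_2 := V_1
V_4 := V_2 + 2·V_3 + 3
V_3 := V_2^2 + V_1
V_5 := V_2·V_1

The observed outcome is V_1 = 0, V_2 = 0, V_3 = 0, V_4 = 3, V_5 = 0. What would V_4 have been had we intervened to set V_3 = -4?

The intervention breaks the incoming arrows to V_3: V_3 := V_2^2 + V_1 no longer applies, and V_3 = -4.
V_2 = V_1  [with V_1=0]  = 0
V_4 = V_2 + 2·V_3 + 3  [with V_2=0, V_3=-4]  = -5

-5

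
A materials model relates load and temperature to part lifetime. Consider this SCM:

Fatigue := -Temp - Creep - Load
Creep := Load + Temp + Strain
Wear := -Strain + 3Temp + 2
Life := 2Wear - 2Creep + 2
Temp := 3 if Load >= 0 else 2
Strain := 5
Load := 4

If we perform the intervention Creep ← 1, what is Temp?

Under do(Creep=1), the mechanism Creep := Load + Temp + Strain is discarded; Creep is fixed at 1.
Since Temp is not a descendant of the intervened variable, it is unaffected.
Temp = 3 if Load >= 0 else 2  [with Load=4]  = 3

3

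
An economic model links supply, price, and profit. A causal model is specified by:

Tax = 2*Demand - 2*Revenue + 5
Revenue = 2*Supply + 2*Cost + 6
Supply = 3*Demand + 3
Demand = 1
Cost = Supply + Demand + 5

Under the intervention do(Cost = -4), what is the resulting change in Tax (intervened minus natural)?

64

do(Cost=-4) replaces the equation Cost = Supply + Demand + 5 with the constant Cost = -4.
Supply = 3*Demand + 3  [with Demand=1]  = 6
Revenue = 2*Supply + 2*Cost + 6  [with Supply=6, Cost=-4]  = 10
Tax = 2*Demand - 2*Revenue + 5  [with Demand=1, Revenue=10]  = -13
Without intervention: Supply = 3*Demand + 3  [with Demand=1]  = 6; Cost = Supply + Demand + 5  [with Supply=6, Demand=1]  = 12; Revenue = 2*Supply + 2*Cost + 6  [with Supply=6, Cost=12]  = 42; Tax = 2*Demand - 2*Revenue + 5  [with Demand=1, Revenue=42]  = -77.
Change = -13 − (-77) = 64.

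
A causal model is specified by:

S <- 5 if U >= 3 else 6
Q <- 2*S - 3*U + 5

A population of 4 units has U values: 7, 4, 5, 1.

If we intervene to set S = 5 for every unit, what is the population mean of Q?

do(S=5) breaks S's dependence on U. With S=5 fixed, Q across the units is -6, 3, 0, 12, mean 2.25.

2.25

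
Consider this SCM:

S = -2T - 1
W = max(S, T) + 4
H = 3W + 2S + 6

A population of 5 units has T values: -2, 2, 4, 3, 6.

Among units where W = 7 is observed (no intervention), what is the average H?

23

E[H|W=7] averages over only the 2 units with W=7 (T = -2, 3): H = 33, 13, mean 23.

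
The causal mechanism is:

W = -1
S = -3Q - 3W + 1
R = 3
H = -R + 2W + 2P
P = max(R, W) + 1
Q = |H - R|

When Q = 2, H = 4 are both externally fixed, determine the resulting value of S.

Setting Q = 2, H = 4 by intervention discards those variables' equations.
S = -3Q - 3W + 1  [with Q=2, W=-1]  = -2

-2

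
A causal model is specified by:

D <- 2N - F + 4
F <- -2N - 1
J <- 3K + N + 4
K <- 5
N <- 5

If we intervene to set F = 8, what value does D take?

6

Intervening sets F = 8 and removes its equation (F <- -2N - 1).
D = 2N - F + 4  [with N=5, F=8]  = 6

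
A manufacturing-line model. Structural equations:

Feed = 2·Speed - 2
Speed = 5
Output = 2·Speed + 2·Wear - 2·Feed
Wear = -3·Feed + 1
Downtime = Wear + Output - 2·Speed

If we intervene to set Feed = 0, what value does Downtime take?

do(Feed=0) replaces the equation Feed = 2·Speed - 2 with the constant Feed = 0.
Wear = -3·Feed + 1  [with Feed=0]  = 1
Output = 2·Speed + 2·Wear - 2·Feed  [with Speed=5, Wear=1, Feed=0]  = 12
Downtime = Wear + Output - 2·Speed  [with Wear=1, Output=12, Speed=5]  = 3

3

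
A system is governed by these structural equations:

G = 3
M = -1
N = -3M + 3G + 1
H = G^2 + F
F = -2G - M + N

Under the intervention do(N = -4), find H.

0

do(N=-4) replaces the equation N = -3M + 3G + 1 with the constant N = -4.
F = -2G - M + N  [with G=3, M=-1, N=-4]  = -9
H = G^2 + F  [with G=3, F=-9]  = 0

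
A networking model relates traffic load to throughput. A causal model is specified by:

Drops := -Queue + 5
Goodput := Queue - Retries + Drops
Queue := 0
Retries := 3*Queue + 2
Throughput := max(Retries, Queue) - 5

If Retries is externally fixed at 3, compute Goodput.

do(Retries=3) replaces the equation Retries := 3*Queue + 2 with the constant Retries = 3.
Drops = -Queue + 5  [with Queue=0]  = 5
Goodput = Queue - Retries + Drops  [with Queue=0, Retries=3, Drops=5]  = 2

2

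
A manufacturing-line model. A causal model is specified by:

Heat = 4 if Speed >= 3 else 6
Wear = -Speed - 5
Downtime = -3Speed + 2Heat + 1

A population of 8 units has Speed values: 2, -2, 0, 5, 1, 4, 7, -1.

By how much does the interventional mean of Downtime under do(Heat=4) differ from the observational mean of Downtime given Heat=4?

10

The intervention sets Heat=4 in all 8 units regardless of Speed. Recomputing Downtime per unit gives 3, 15, 9, -6, 6, -3, -12, 12; average 3.
Conditioning on Heat=4 selects the 3 unit(s) with Speed ∈ {5, 4, 7}. Their Downtime values: -6, -3, -12. Mean = -7.
Difference = 3 − (-7) = 10.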